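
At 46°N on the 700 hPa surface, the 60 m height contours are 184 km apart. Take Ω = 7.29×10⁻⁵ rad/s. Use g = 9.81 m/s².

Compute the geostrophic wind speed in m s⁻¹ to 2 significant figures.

31 m s⁻¹

Coriolis parameter at 46°N:
f = 2Ω sin φ = 2 × 7.29×10⁻⁵ × sin 46° = 1.05×10⁻⁴ s⁻¹
Height gradient: |∂Z/∂n| = 60 m / 184000 m = 3.26×10⁻⁴
On a pressure surface, geostrophic balance gives V_g = (g/f)|∂Z/∂n|:
V_g = 9.81 × 3.26×10⁻⁴ / 1.05×10⁻⁴ = 30.5 m/s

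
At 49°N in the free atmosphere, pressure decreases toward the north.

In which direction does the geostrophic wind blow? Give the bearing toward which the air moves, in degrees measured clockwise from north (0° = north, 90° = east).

090°

The pressure-gradient force points toward the north (bearing 000°).
Geostrophic balance: in the Northern Hemisphere the Coriolis force deflects motion to the right, so the geostrophic wind blows 90° to the right of the pressure-gradient force (low pressure on the left).
Rotating 000° by 90° clockwise gives 090° — the wind blows toward the east.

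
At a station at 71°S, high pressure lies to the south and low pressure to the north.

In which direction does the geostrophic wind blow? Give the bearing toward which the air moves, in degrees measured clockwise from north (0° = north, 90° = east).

270°

The pressure-gradient force points toward the north (bearing 000°).
Geostrophic balance: in the Southern Hemisphere the Coriolis force deflects motion to the left, so the geostrophic wind blows 90° to the left of the pressure-gradient force (low pressure on the right).
Rotating 000° by 90° counterclockwise gives 270° — the wind blows toward the west.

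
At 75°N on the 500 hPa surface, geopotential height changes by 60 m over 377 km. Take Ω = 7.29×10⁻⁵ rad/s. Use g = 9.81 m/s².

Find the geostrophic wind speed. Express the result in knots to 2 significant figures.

22 knots

Coriolis parameter at 75°N:
f = 2Ω sin φ = 2 × 7.29×10⁻⁵ × sin 75° = 1.41×10⁻⁴ s⁻¹
Height gradient: |∂Z/∂n| = 60 m / 377000 m = 1.59×10⁻⁴
On a pressure surface, geostrophic balance gives V_g = (g/f)|∂Z/∂n|:
V_g = 9.81 × 1.59×10⁻⁴ / 1.41×10⁻⁴ = 11.1 m/s
Converting: 11.1 m/s × 1.944 = 22 knots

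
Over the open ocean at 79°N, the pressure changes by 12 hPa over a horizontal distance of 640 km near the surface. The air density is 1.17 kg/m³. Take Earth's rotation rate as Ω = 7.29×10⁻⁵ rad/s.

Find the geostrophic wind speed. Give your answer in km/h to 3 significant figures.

40.3 km/h

Coriolis parameter at 79°N:
f = 2Ω sin φ = 2 × 7.29×10⁻⁵ × sin 79° = 1.43×10⁻⁴ s⁻¹
Pressure gradient: |∂P/∂n| = 1200 Pa / 640000 m = 1.88×10⁻³ Pa/m
Geostrophic balance (pressure-gradient force = Coriolis force):
V_g = (1/(fρ)) |∂P/∂n| = 1.88×10⁻³ / (1.43×10⁻⁴ × 1.17) = 11.2 m/s
Converting: 11.2 m/s × 3.6 = 40.3 km/h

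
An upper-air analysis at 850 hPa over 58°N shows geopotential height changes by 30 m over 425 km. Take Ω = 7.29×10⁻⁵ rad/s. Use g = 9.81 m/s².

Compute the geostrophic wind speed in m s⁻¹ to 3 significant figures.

Coriolis parameter at 58°N:
f = 2Ω sin φ = 2 × 7.29×10⁻⁵ × sin 58° = 1.24×10⁻⁴ s⁻¹
Height gradient: |∂Z/∂n| = 30 m / 425000 m = 7.06×10⁻⁵
On a pressure surface, geostrophic balance gives V_g = (g/f)|∂Z/∂n|:
V_g = 9.81 × 7.06×10⁻⁵ / 1.24×10⁻⁴ = 5.60 m/s

5.60 m s⁻¹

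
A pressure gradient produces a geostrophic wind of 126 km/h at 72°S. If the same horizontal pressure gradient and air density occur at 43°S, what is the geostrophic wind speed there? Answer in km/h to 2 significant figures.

With the same pressure gradient and density, V_g ∝ 1/f ∝ 1/sin φ.
V₂ = V₁ · sin φ₁ / sin φ₂ = 126 × sin 72° / sin 43°
V₂ = 126 × 0.9511/0.6820 = 180 km/h

180 km/h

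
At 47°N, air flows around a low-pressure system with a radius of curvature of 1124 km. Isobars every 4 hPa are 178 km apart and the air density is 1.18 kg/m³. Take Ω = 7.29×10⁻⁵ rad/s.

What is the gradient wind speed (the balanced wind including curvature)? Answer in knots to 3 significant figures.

Coriolis parameter at 47°N:
f = 2Ω sin φ = 2 × 7.29×10⁻⁵ × sin 47° = 1.07×10⁻⁴ s⁻¹
Pressure gradient: |∂P/∂n| = 400 Pa / 178000 m = 2.25×10⁻³ Pa/m
Geostrophic speed: V_g = |∂P/∂n|/(fρ) = 2.25×10⁻³/(1.07×10⁻⁴ × 1.18) = 17.9 m/s
Around a low, centrifugal force acts outward with Coriolis, so pressure-gradient force balances both:
(1/ρ)|∂P/∂n| = fV + V²/R  →  V² + fR·V − fR·V_g = 0
With fR = 1.07×10⁻⁴ × 1124×10³ m = 120 m/s:
V = [−fR + √((fR)² + 4 fR V_g)]/2 = [−120 + √(120² + 4×120×17.9)]/2 = 15.8 m/s
Subgeostrophic (V < V_g = 17.9 m/s), as expected around a low.
Converting: 15.8 m/s × 1.944 = 30.7 knots

30.7 knots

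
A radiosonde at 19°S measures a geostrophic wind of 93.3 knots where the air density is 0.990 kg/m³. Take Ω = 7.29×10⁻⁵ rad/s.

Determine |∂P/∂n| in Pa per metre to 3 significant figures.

Coriolis parameter at 19°S:
f = 2Ω sin φ = 2 × 7.29×10⁻⁵ × sin 19° = 4.75×10⁻⁵ s⁻¹
Wind speed in SI: 93.3 knots = 48.0 m/s
Geostrophic balance rearranged: |∂P/∂n| = f ρ V_g
|∂P/∂n| = 4.75×10⁻⁵ × 0.990 × 48.0 = 2.26×10⁻³ Pa/m

2.26×10⁻³ Pa/m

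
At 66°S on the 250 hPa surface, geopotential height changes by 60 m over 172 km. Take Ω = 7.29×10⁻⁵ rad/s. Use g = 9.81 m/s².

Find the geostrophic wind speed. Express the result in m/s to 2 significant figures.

26 m/s

Coriolis parameter at 66°S:
f = 2Ω sin φ = 2 × 7.29×10⁻⁵ × sin 66° = 1.33×10⁻⁴ s⁻¹
Height gradient: |∂Z/∂n| = 60 m / 172000 m = 3.49×10⁻⁴
On a pressure surface, geostrophic balance gives V_g = (g/f)|∂Z/∂n|:
V_g = 9.81 × 3.49×10⁻⁴ / 1.33×10⁻⁴ = 25.7 m/s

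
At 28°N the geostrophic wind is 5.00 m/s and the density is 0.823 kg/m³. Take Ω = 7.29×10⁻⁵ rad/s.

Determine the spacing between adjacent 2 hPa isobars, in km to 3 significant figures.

Coriolis parameter at 28°N:
f = 2Ω sin φ = 2 × 7.29×10⁻⁵ × sin 28° = 6.84×10⁻⁵ s⁻¹
Geostrophic balance rearranged: |∂P/∂n| = f ρ V_g
|∂P/∂n| = 6.84×10⁻⁵ × 0.823 × 5.00 = 2.82×10⁻⁴ Pa/m
Isobar spacing: Δn = ΔP/|∂P/∂n| = 200 Pa / 2.82×10⁻⁴ Pa/m = 710057 m ≈ 710 km

710 km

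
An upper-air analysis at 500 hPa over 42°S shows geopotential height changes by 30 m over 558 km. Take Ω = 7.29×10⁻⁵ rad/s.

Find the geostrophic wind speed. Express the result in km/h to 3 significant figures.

Coriolis parameter at 42°S:
f = 2Ω sin φ = 2 × 7.29×10⁻⁵ × sin 42° = 9.76×10⁻⁵ s⁻¹
Height gradient: |∂Z/∂n| = 30 m / 558000 m = 5.38×10⁻⁵
On a pressure surface, geostrophic balance gives V_g = (g/f)|∂Z/∂n|:
V_g = 9.81 × 5.38×10⁻⁵ / 9.76×10⁻⁵ = 5.41 m/s
Converting: 5.41 m/s × 3.6 = 19.5 km/h

19.5 km/h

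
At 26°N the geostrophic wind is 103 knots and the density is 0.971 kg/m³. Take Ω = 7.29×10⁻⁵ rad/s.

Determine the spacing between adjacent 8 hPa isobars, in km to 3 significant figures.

Coriolis parameter at 26°N:
f = 2Ω sin φ = 2 × 7.29×10⁻⁵ × sin 26° = 6.39×10⁻⁵ s⁻¹
Wind speed in SI: 103 knots = 53.0 m/s
Geostrophic balance rearranged: |∂P/∂n| = f ρ V_g
|∂P/∂n| = 6.39×10⁻⁵ × 0.971 × 53.0 = 3.29×10⁻³ Pa/m
Isobar spacing: Δn = ΔP/|∂P/∂n| = 800 Pa / 3.29×10⁻³ Pa/m = 243274 m ≈ 243 km

243 km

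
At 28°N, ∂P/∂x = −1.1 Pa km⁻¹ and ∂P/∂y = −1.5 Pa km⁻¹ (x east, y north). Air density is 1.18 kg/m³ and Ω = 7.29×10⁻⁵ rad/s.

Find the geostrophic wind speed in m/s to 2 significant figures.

Coriolis parameter at 28°N:
f = 2Ω sin φ = 2 × 7.29×10⁻⁵ × sin 28° = 6.84×10⁻⁵ s⁻¹
Component geostrophic relations (x east, y north):
u_g = −(1/(fρ)) ∂P/∂y,  v_g = (1/(fρ)) ∂P/∂x
u_g = −(−1.5×10⁻³)/(6.84×10⁻⁵ × 1.18) = 18.6 m/s;  v_g = (−1.1×10⁻³)/(6.84×10⁻⁵ × 1.18) = −13.6 m/s
|V_g| = √(u_g² + v_g²) = 23.0 m/s

23 m/s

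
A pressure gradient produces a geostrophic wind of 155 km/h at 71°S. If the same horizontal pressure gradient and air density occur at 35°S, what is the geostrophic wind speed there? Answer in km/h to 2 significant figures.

260 km/h

With the same pressure gradient and density, V_g ∝ 1/f ∝ 1/sin φ.
V₂ = V₁ · sin φ₁ / sin φ₂ = 155 × sin 71° / sin 35°
V₂ = 155 × 0.9455/0.5736 = 260 km/h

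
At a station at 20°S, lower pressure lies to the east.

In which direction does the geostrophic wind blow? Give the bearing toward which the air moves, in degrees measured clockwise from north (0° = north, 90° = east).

The pressure-gradient force points toward the east (bearing 090°).
Geostrophic balance: in the Southern Hemisphere the Coriolis force deflects motion to the left, so the geostrophic wind blows 90° to the left of the pressure-gradient force (low pressure on the right).
Rotating 090° by 90° counterclockwise gives 000° — the wind blows toward the north.

000°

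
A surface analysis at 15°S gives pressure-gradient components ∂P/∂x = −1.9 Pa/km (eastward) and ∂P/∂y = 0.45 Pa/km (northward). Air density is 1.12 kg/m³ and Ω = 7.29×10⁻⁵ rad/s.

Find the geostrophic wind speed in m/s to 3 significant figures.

46.2 m/s

Coriolis parameter at 15°S:
f = 2Ω sin φ = 2 × 7.29×10⁻⁵ × sin 15° = 3.77×10⁻⁵ s⁻¹
In the Southern Hemisphere f is negative: f = −3.77×10⁻⁵ s⁻¹.
Component geostrophic relations (x east, y north):
u_g = −(1/(fρ)) ∂P/∂y,  v_g = (1/(fρ)) ∂P/∂x
u_g = −(0.45×10⁻³)/(−3.77×10⁻⁵ × 1.12) = 10.6 m/s;  v_g = (−1.9×10⁻³)/(−3.77×10⁻⁵ × 1.12) = 45.0 m/s
|V_g| = √(u_g² + v_g²) = 46.2 m/s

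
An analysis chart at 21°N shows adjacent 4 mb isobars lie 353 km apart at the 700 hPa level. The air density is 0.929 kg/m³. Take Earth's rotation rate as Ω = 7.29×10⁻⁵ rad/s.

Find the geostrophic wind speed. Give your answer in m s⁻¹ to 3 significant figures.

Coriolis parameter at 21°N:
f = 2Ω sin φ = 2 × 7.29×10⁻⁵ × sin 21° = 5.23×10⁻⁵ s⁻¹
Pressure gradient: |∂P/∂n| = 400 Pa / 353000 m = 1.13×10⁻³ Pa/m
Geostrophic balance (pressure-gradient force = Coriolis force):
V_g = (1/(fρ)) |∂P/∂n| = 1.13×10⁻³ / (5.23×10⁻⁵ × 0.929) = 23.3 m/s

23.3 m s⁻¹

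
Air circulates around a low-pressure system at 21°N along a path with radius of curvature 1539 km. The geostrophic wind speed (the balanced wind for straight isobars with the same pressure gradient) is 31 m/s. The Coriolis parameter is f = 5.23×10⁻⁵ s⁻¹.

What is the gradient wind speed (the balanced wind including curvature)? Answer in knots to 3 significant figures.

46.5 knots

Around a low, centrifugal force acts outward with Coriolis, so pressure-gradient force balances both:
(1/ρ)|∂P/∂n| = fV + V²/R  →  V² + fR·V − fR·V_g = 0
With fR = 5.23×10⁻⁵ × 1539×10³ m = 80.5 m/s:
V = [−fR + √((fR)² + 4 fR V_g)]/2 = [−80.5 + √(80.5² + 4×80.5×31)]/2 = 23.9 m/s
Subgeostrophic (V < V_g = 31 m/s), as expected around a low.
Converting: 23.9 m/s × 1.944 = 46.5 knots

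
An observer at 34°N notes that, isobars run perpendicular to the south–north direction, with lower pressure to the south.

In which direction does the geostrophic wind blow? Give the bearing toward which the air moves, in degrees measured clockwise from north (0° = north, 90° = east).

270°

The pressure-gradient force points toward the south (bearing 180°).
Geostrophic balance: in the Northern Hemisphere the Coriolis force deflects motion to the right, so the geostrophic wind blows 90° to the right of the pressure-gradient force (low pressure on the left).
Rotating 180° by 90° clockwise gives 270° — the wind blows toward the west.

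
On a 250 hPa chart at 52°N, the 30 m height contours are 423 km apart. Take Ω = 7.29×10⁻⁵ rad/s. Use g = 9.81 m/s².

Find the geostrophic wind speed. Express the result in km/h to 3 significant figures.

Coriolis parameter at 52°N:
f = 2Ω sin φ = 2 × 7.29×10⁻⁵ × sin 52° = 1.15×10⁻⁴ s⁻¹
Height gradient: |∂Z/∂n| = 30 m / 423000 m = 7.09×10⁻⁵
On a pressure surface, geostrophic balance gives V_g = (g/f)|∂Z/∂n|:
V_g = 9.81 × 7.09×10⁻⁵ / 1.15×10⁻⁴ = 6.06 m/s
Converting: 6.06 m/s × 3.6 = 21.8 km/h

21.8 km/h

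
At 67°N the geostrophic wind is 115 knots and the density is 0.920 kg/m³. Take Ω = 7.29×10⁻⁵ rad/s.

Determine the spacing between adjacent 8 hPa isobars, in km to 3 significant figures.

Coriolis parameter at 67°N:
f = 2Ω sin φ = 2 × 7.29×10⁻⁵ × sin 67° = 1.34×10⁻⁴ s⁻¹
Wind speed in SI: 115 knots = 59.2 m/s
Geostrophic balance rearranged: |∂P/∂n| = f ρ V_g
|∂P/∂n| = 1.34×10⁻⁴ × 0.920 × 59.2 = 7.30×10⁻³ Pa/m
Isobar spacing: Δn = ΔP/|∂P/∂n| = 800 Pa / 7.30×10⁻³ Pa/m = 109517 m ≈ 110 km

110 km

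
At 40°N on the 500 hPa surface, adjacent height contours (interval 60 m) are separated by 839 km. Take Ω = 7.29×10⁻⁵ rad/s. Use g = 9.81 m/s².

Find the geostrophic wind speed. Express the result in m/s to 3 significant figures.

7.49 m/s

Coriolis parameter at 40°N:
f = 2Ω sin φ = 2 × 7.29×10⁻⁵ × sin 40° = 9.37×10⁻⁵ s⁻¹
Height gradient: |∂Z/∂n| = 60 m / 839000 m = 7.15×10⁻⁵
On a pressure surface, geostrophic balance gives V_g = (g/f)|∂Z/∂n|:
V_g = 9.81 × 7.15×10⁻⁵ / 9.37×10⁻⁵ = 7.49 m/s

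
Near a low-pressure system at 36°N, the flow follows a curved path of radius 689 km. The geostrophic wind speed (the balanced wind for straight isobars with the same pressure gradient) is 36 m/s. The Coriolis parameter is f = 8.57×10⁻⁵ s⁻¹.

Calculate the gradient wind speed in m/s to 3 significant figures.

25.2 m/s

Around a low, centrifugal force acts outward with Coriolis, so pressure-gradient force balances both:
(1/ρ)|∂P/∂n| = fV + V²/R  →  V² + fR·V − fR·V_g = 0
With fR = 8.57×10⁻⁵ × 689×10³ m = 59.0 m/s:
V = [−fR + √((fR)² + 4 fR V_g)]/2 = [−59.0 + √(59.0² + 4×59.0×36)]/2 = 25.2 m/s
Subgeostrophic (V < V_g = 36 m/s), as expected around a low.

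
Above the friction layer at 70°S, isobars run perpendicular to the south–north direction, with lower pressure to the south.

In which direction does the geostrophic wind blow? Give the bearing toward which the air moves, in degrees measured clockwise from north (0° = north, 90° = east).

The pressure-gradient force points toward the south (bearing 180°).
Geostrophic balance: in the Southern Hemisphere the Coriolis force deflects motion to the left, so the geostrophic wind blows 90° to the left of the pressure-gradient force (low pressure on the right).
Rotating 180° by 90° counterclockwise gives 090° — the wind blows toward the east.

090°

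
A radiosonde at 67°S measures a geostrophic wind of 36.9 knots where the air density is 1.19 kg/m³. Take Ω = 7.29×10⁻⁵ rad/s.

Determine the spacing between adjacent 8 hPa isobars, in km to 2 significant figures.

Coriolis parameter at 67°S:
f = 2Ω sin φ = 2 × 7.29×10⁻⁵ × sin 67° = 1.34×10⁻⁴ s⁻¹
Wind speed in SI: 36.9 knots = 19.0 m/s
Geostrophic balance rearranged: |∂P/∂n| = f ρ V_g
|∂P/∂n| = 1.34×10⁻⁴ × 1.19 × 19.0 = 3.03×10⁻³ Pa/m
Isobar spacing: Δn = ΔP/|∂P/∂n| = 800 Pa / 3.03×10⁻³ Pa/m = 263873 m ≈ 260 km

260 km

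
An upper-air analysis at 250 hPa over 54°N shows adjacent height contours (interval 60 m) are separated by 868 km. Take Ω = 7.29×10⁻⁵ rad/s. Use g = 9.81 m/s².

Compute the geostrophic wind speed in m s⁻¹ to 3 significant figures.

5.75 m s⁻¹

Coriolis parameter at 54°N:
f = 2Ω sin φ = 2 × 7.29×10⁻⁵ × sin 54° = 1.18×10⁻⁴ s⁻¹
Height gradient: |∂Z/∂n| = 60 m / 868000 m = 6.91×10⁻⁵
On a pressure surface, geostrophic balance gives V_g = (g/f)|∂Z/∂n|:
V_g = 9.81 × 6.91×10⁻⁵ / 1.18×10⁻⁴ = 5.75 m/s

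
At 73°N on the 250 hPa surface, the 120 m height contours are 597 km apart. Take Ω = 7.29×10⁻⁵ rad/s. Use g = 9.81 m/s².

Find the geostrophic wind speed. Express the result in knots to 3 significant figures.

Coriolis parameter at 73°N:
f = 2Ω sin φ = 2 × 7.29×10⁻⁵ × sin 73° = 1.39×10⁻⁴ s⁻¹
Height gradient: |∂Z/∂n| = 120 m / 597000 m = 2.01×10⁻⁴
On a pressure surface, geostrophic balance gives V_g = (g/f)|∂Z/∂n|:
V_g = 9.81 × 2.01×10⁻⁴ / 1.39×10⁻⁴ = 14.1 m/s
Converting: 14.1 m/s × 1.944 = 27.5 knots

27.5 knots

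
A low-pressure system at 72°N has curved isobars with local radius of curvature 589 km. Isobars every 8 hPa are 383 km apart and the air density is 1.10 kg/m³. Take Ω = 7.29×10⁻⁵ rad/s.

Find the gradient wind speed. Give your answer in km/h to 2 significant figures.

43 km/h

Coriolis parameter at 72°N:
f = 2Ω sin φ = 2 × 7.29×10⁻⁵ × sin 72° = 1.39×10⁻⁴ s⁻¹
Pressure gradient: |∂P/∂n| = 800 Pa / 383000 m = 2.09×10⁻³ Pa/m
Geostrophic speed: V_g = |∂P/∂n|/(fρ) = 2.09×10⁻³/(1.39×10⁻⁴ × 1.10) = 13.7 m/s
Around a low, centrifugal force acts outward with Coriolis, so pressure-gradient force balances both:
(1/ρ)|∂P/∂n| = fV + V²/R  →  V² + fR·V − fR·V_g = 0
With fR = 1.39×10⁻⁴ × 589×10³ m = 81.7 m/s:
V = [−fR + √((fR)² + 4 fR V_g)]/2 = [−81.7 + √(81.7² + 4×81.7×13.7)]/2 = 11.9 m/s
Subgeostrophic (V < V_g = 13.7 m/s), as expected around a low.
Converting: 11.9 m/s × 3.6 = 43 km/h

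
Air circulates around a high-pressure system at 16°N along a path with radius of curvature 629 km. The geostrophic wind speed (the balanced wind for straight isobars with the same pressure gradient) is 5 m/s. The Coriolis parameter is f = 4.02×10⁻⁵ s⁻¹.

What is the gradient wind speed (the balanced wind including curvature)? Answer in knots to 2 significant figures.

Around a high, pressure-gradient force acts outward with centrifugal, so Coriolis balances both:
fV = (1/ρ)|∂P/∂n| + V²/R  →  V² − fR·V + fR·V_g = 0
With fR = 4.02×10⁻⁵ × 629×10³ m = 25.3 m/s:
V = [fR − √((fR)² − 4 fR V_g)]/2 = [25.3 − √(25.3² − 4×25.3×5)]/2 = 6.86 m/s
Supergeostrophic (V > V_g = 5 m/s), as expected around a high.
Converting: 6.86 m/s × 1.944 = 13 knots

13 knots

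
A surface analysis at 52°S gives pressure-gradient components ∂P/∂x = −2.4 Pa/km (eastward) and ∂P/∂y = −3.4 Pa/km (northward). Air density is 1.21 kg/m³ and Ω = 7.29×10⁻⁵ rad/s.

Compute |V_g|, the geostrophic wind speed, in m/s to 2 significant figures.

Coriolis parameter at 52°S:
f = 2Ω sin φ = 2 × 7.29×10⁻⁵ × sin 52° = 1.15×10⁻⁴ s⁻¹
In the Southern Hemisphere f is negative: f = −1.15×10⁻⁴ s⁻¹.
Component geostrophic relations (x east, y north):
u_g = −(1/(fρ)) ∂P/∂y,  v_g = (1/(fρ)) ∂P/∂x
u_g = −(−3.4×10⁻³)/(−1.15×10⁻⁴ × 1.21) = −24.5 m/s;  v_g = (−2.4×10⁻³)/(−1.15×10⁻⁴ × 1.21) = 17.3 m/s
|V_g| = √(u_g² + v_g²) = 29.9 m/s

30 m/s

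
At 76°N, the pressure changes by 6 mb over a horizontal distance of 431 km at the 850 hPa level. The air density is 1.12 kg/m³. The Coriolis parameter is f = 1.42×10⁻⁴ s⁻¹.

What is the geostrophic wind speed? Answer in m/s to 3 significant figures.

Pressure gradient: |∂P/∂n| = 600 Pa / 431000 m = 1.39×10⁻³ Pa/m
Geostrophic balance (pressure-gradient force = Coriolis force):
V_g = (1/(fρ)) |∂P/∂n| = 1.39×10⁻³ / (1.42×10⁻⁴ × 1.12) = 8.75 m/s

8.75 m/s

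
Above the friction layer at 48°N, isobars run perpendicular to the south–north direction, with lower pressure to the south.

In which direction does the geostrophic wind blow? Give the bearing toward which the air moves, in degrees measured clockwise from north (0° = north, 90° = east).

The pressure-gradient force points toward the south (bearing 180°).
Geostrophic balance: in the Northern Hemisphere the Coriolis force deflects motion to the right, so the geostrophic wind blows 90° to the right of the pressure-gradient force (low pressure on the left).
Rotating 180° by 90° clockwise gives 270° — the wind blows toward the west.

270°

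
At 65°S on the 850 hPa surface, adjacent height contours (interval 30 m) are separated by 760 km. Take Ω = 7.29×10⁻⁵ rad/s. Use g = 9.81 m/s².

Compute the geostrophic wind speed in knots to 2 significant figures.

Coriolis parameter at 65°S:
f = 2Ω sin φ = 2 × 7.29×10⁻⁵ × sin 65° = 1.32×10⁻⁴ s⁻¹
Height gradient: |∂Z/∂n| = 30 m / 760000 m = 3.95×10⁻⁵
On a pressure surface, geostrophic balance gives V_g = (g/f)|∂Z/∂n|:
V_g = 9.81 × 3.95×10⁻⁵ / 1.32×10⁻⁴ = 2.93 m/s
Converting: 2.93 m/s × 1.944 = 5.7 knots

5.7 knots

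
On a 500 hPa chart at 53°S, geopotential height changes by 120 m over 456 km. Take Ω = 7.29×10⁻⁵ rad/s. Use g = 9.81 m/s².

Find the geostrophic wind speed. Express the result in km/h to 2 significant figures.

80 km/h

Coriolis parameter at 53°S:
f = 2Ω sin φ = 2 × 7.29×10⁻⁵ × sin 53° = 1.16×10⁻⁴ s⁻¹
Height gradient: |∂Z/∂n| = 120 m / 456000 m = 2.63×10⁻⁴
On a pressure surface, geostrophic balance gives V_g = (g/f)|∂Z/∂n|:
V_g = 9.81 × 2.63×10⁻⁴ / 1.16×10⁻⁴ = 22.2 m/s
Converting: 22.2 m/s × 3.6 = 80 km/h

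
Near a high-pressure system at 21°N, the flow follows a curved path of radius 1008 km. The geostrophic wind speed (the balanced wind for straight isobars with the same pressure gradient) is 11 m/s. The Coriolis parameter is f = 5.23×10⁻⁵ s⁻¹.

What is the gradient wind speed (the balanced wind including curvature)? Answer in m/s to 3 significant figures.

Around a high, pressure-gradient force acts outward with centrifugal, so Coriolis balances both:
fV = (1/ρ)|∂P/∂n| + V²/R  →  V² − fR·V + fR·V_g = 0
With fR = 5.23×10⁻⁵ × 1008×10³ m = 52.7 m/s:
V = [fR − √((fR)² − 4 fR V_g)]/2 = [52.7 − √(52.7² − 4×52.7×11)]/2 = 15.6 m/s
Supergeostrophic (V > V_g = 11 m/s), as expected around a high.

15.6 m/s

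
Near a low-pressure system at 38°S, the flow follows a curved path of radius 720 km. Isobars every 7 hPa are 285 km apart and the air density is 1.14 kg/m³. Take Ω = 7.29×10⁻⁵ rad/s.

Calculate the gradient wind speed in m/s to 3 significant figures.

18.6 m/s

Coriolis parameter at 38°S:
f = 2Ω sin φ = 2 × 7.29×10⁻⁵ × sin 38° = 8.98×10⁻⁵ s⁻¹
Pressure gradient: |∂P/∂n| = 700 Pa / 285000 m = 2.46×10⁻³ Pa/m
Geostrophic speed: V_g = |∂P/∂n|/(fρ) = 2.46×10⁻³/(8.98×10⁻⁵ × 1.14) = 24.0 m/s
Around a low, centrifugal force acts outward with Coriolis, so pressure-gradient force balances both:
(1/ρ)|∂P/∂n| = fV + V²/R  →  V² + fR·V − fR·V_g = 0
With fR = 8.98×10⁻⁵ × 720×10³ m = 64.6 m/s:
V = [−fR + √((fR)² + 4 fR V_g)]/2 = [−64.6 + √(64.6² + 4×64.6×24)]/2 = 18.6 m/s
Subgeostrophic (V < V_g = 24 m/s), as expected around a low.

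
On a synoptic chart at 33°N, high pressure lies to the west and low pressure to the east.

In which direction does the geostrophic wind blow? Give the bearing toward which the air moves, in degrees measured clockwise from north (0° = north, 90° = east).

180°

The pressure-gradient force points toward the east (bearing 090°).
Geostrophic balance: in the Northern Hemisphere the Coriolis force deflects motion to the right, so the geostrophic wind blows 90° to the right of the pressure-gradient force (low pressure on the left).
Rotating 090° by 90° clockwise gives 180° — the wind blows toward the south.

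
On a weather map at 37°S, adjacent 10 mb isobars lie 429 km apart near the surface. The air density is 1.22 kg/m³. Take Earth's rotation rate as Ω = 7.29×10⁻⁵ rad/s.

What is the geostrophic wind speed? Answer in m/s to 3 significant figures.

Coriolis parameter at 37°S:
f = 2Ω sin φ = 2 × 7.29×10⁻⁵ × sin 37° = 8.77×10⁻⁵ s⁻¹
Pressure gradient: |∂P/∂n| = 1000 Pa / 429000 m = 2.33×10⁻³ Pa/m
Geostrophic balance (pressure-gradient force = Coriolis force):
V_g = (1/(fρ)) |∂P/∂n| = 2.33×10⁻³ / (8.77×10⁻⁵ × 1.22) = 21.8 m/s

21.8 m/s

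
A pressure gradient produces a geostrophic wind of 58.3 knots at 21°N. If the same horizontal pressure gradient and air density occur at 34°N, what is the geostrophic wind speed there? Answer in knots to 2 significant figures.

37 knots

With the same pressure gradient and density, V_g ∝ 1/f ∝ 1/sin φ.
V₂ = V₁ · sin φ₁ / sin φ₂ = 58.3 × sin 21° / sin 34°
V₂ = 58.3 × 0.3584/0.5592 = 37 knots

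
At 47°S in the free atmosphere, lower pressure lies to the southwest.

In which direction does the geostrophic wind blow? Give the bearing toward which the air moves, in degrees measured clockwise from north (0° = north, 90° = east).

135°

The pressure-gradient force points toward the southwest (bearing 225°).
Geostrophic balance: in the Southern Hemisphere the Coriolis force deflects motion to the left, so the geostrophic wind blows 90° to the left of the pressure-gradient force (low pressure on the right).
Rotating 225° by 90° counterclockwise gives 135° — the wind blows toward the southeast.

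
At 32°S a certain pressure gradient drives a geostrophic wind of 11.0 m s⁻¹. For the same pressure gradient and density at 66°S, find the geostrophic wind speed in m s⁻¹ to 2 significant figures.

With the same pressure gradient and density, V_g ∝ 1/f ∝ 1/sin φ.
V₂ = V₁ · sin φ₁ / sin φ₂ = 11.0 × sin 32° / sin 66°
V₂ = 11.0 × 0.5299/0.9135 = 6.4 m s⁻¹

6.4 m s⁻¹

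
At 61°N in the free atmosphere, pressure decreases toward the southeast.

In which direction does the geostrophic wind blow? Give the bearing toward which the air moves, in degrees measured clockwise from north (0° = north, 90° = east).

225°

The pressure-gradient force points toward the southeast (bearing 135°).
Geostrophic balance: in the Northern Hemisphere the Coriolis force deflects motion to the right, so the geostrophic wind blows 90° to the right of the pressure-gradient force (low pressure on the left).
Rotating 135° by 90° clockwise gives 225° — the wind blows toward the southwest.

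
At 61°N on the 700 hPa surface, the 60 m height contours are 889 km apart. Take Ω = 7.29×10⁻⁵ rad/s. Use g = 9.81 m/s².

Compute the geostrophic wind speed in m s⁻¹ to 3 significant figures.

5.19 m s⁻¹

Coriolis parameter at 61°N:
f = 2Ω sin φ = 2 × 7.29×10⁻⁵ × sin 61° = 1.28×10⁻⁴ s⁻¹
Height gradient: |∂Z/∂n| = 60 m / 889000 m = 6.75×10⁻⁵
On a pressure surface, geostrophic balance gives V_g = (g/f)|∂Z/∂n|:
V_g = 9.81 × 6.75×10⁻⁵ / 1.28×10⁻⁴ = 5.19 m/s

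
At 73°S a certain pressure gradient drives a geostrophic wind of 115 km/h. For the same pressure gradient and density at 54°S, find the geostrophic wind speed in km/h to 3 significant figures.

With the same pressure gradient and density, V_g ∝ 1/f ∝ 1/sin φ.
V₂ = V₁ · sin φ₁ / sin φ₂ = 115 × sin 73° / sin 54°
V₂ = 115 × 0.9563/0.8090 = 136 km/h

136 km/h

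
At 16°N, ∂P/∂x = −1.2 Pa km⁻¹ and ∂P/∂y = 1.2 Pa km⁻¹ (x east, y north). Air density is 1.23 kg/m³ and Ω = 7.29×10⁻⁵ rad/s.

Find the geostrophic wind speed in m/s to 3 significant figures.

34.3 m/s

Coriolis parameter at 16°N:
f = 2Ω sin φ = 2 × 7.29×10⁻⁵ × sin 16° = 4.02×10⁻⁵ s⁻¹
Component geostrophic relations (x east, y north):
u_g = −(1/(fρ)) ∂P/∂y,  v_g = (1/(fρ)) ∂P/∂x
u_g = −(1.2×10⁻³)/(4.02×10⁻⁵ × 1.23) = −24.3 m/s;  v_g = (−1.2×10⁻³)/(4.02×10⁻⁵ × 1.23) = −24.3 m/s
|V_g| = √(u_g² + v_g²) = 34.3 m/s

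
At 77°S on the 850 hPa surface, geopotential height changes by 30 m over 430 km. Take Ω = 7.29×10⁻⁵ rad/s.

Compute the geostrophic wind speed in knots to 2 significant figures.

9.4 knots

Coriolis parameter at 77°S:
f = 2Ω sin φ = 2 × 7.29×10⁻⁵ × sin 77° = 1.42×10⁻⁴ s⁻¹
Height gradient: |∂Z/∂n| = 30 m / 430000 m = 6.98×10⁻⁵
On a pressure surface, geostrophic balance gives V_g = (g/f)|∂Z/∂n|:
V_g = 9.81 × 6.98×10⁻⁵ / 1.42×10⁻⁴ = 4.82 m/s
Converting: 4.82 m/s × 1.944 = 9.4 knots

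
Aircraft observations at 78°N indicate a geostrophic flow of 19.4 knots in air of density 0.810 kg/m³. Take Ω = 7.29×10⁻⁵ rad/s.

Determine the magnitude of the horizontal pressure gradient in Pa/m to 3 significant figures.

1.15×10⁻³ Pa/m

Coriolis parameter at 78°N:
f = 2Ω sin φ = 2 × 7.29×10⁻⁵ × sin 78° = 1.43×10⁻⁴ s⁻¹
Wind speed in SI: 19.4 knots = 9.98 m/s
Geostrophic balance rearranged: |∂P/∂n| = f ρ V_g
|∂P/∂n| = 1.43×10⁻⁴ × 0.810 × 9.98 = 1.15×10⁻³ Pa/m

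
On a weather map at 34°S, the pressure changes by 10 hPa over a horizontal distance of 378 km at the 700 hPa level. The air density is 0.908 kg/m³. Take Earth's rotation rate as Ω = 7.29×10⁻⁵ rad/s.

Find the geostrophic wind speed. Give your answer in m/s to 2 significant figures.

36 m/s

Coriolis parameter at 34°S:
f = 2Ω sin φ = 2 × 7.29×10⁻⁵ × sin 34° = 8.15×10⁻⁵ s⁻¹
Pressure gradient: |∂P/∂n| = 1000 Pa / 378000 m = 2.65×10⁻³ Pa/m
Geostrophic balance (pressure-gradient force = Coriolis force):
V_g = (1/(fρ)) |∂P/∂n| = 2.65×10⁻³ / (8.15×10⁻⁵ × 0.908) = 35.7 m/s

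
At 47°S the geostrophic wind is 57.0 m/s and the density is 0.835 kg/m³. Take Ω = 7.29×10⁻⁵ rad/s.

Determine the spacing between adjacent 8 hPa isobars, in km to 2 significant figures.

Coriolis parameter at 47°S:
f = 2Ω sin φ = 2 × 7.29×10⁻⁵ × sin 47° = 1.07×10⁻⁴ s⁻¹
Geostrophic balance rearranged: |∂P/∂n| = f ρ V_g
|∂P/∂n| = 1.07×10⁻⁴ × 0.835 × 57.0 = 5.08×10⁻³ Pa/m
Isobar spacing: Δn = ΔP/|∂P/∂n| = 800 Pa / 5.08×10⁻³ Pa/m = 157632 m ≈ 160 km

160 km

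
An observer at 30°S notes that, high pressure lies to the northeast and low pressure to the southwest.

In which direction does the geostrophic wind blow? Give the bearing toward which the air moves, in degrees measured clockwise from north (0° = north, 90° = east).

The pressure-gradient force points toward the southwest (bearing 225°).
Geostrophic balance: in the Southern Hemisphere the Coriolis force deflects motion to the left, so the geostrophic wind blows 90° to the left of the pressure-gradient force (low pressure on the right).
Rotating 225° by 90° counterclockwise gives 135° — the wind blows toward the southeast.

135°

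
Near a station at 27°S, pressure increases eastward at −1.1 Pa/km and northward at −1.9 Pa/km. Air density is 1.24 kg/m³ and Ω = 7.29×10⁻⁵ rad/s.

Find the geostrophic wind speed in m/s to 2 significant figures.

Coriolis parameter at 27°S:
f = 2Ω sin φ = 2 × 7.29×10⁻⁵ × sin 27° = 6.62×10⁻⁵ s⁻¹
In the Southern Hemisphere f is negative: f = −6.62×10⁻⁵ s⁻¹.
Component geostrophic relations (x east, y north):
u_g = −(1/(fρ)) ∂P/∂y,  v_g = (1/(fρ)) ∂P/∂x
u_g = −(−1.9×10⁻³)/(−6.62×10⁻⁵ × 1.24) = −23.1 m/s;  v_g = (−1.1×10⁻³)/(−6.62×10⁻⁵ × 1.24) = 13.4 m/s
|V_g| = √(u_g² + v_g²) = 26.7 m/s

27 m/s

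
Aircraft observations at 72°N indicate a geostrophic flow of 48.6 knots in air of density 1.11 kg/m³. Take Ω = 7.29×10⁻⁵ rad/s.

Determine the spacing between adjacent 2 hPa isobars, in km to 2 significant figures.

Coriolis parameter at 72°N:
f = 2Ω sin φ = 2 × 7.29×10⁻⁵ × sin 72° = 1.39×10⁻⁴ s⁻¹
Wind speed in SI: 48.6 knots = 25.0 m/s
Geostrophic balance rearranged: |∂P/∂n| = f ρ V_g
|∂P/∂n| = 1.39×10⁻⁴ × 1.11 × 25.0 = 3.85×10⁻³ Pa/m
Isobar spacing: Δn = ΔP/|∂P/∂n| = 200 Pa / 3.85×10⁻³ Pa/m = 51972 m ≈ 52 km

52 km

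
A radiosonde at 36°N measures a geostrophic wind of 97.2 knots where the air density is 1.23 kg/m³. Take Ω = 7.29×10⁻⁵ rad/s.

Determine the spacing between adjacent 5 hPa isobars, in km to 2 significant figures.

95 km

Coriolis parameter at 36°N:
f = 2Ω sin φ = 2 × 7.29×10⁻⁵ × sin 36° = 8.57×10⁻⁵ s⁻¹
Wind speed in SI: 97.2 knots = 50.0 m/s
Geostrophic balance rearranged: |∂P/∂n| = f ρ V_g
|∂P/∂n| = 8.57×10⁻⁵ × 1.23 × 50.0 = 5.27×10⁻³ Pa/m
Isobar spacing: Δn = ΔP/|∂P/∂n| = 500 Pa / 5.27×10⁻³ Pa/m = 94860 m ≈ 95 km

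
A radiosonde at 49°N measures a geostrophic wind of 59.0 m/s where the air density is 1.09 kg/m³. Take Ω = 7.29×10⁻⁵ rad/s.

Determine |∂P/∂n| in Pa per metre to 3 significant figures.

Coriolis parameter at 49°N:
f = 2Ω sin φ = 2 × 7.29×10⁻⁵ × sin 49° = 1.10×10⁻⁴ s⁻¹
Geostrophic balance rearranged: |∂P/∂n| = f ρ V_g
|∂P/∂n| = 1.10×10⁻⁴ × 1.09 × 59.0 = 7.08×10⁻³ Pa/m

7.08×10⁻³ Pa/m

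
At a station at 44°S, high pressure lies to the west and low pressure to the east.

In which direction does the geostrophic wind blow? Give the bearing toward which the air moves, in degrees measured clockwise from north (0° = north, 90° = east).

The pressure-gradient force points toward the east (bearing 090°).
Geostrophic balance: in the Southern Hemisphere the Coriolis force deflects motion to the left, so the geostrophic wind blows 90° to the left of the pressure-gradient force (low pressure on the right).
Rotating 090° by 90° counterclockwise gives 000° — the wind blows toward the north.

000°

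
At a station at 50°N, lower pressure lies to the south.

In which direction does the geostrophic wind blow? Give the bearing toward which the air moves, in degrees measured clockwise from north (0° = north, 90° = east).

The pressure-gradient force points toward the south (bearing 180°).
Geostrophic balance: in the Northern Hemisphere the Coriolis force deflects motion to the right, so the geostrophic wind blows 90° to the right of the pressure-gradient force (low pressure on the left).
Rotating 180° by 90° clockwise gives 270° — the wind blows toward the west.

270°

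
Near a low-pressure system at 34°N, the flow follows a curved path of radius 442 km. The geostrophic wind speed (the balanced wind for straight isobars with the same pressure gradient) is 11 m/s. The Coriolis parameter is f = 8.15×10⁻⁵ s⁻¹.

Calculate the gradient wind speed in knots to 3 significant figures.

17.2 knots

Around a low, centrifugal force acts outward with Coriolis, so pressure-gradient force balances both:
(1/ρ)|∂P/∂n| = fV + V²/R  →  V² + fR·V − fR·V_g = 0
With fR = 8.15×10⁻⁵ × 442×10³ m = 36.0 m/s:
V = [−fR + √((fR)² + 4 fR V_g)]/2 = [−36.0 + √(36.0² + 4×36.0×11)]/2 = 8.83 m/s
Subgeostrophic (V < V_g = 11 m/s), as expected around a low.
Converting: 8.83 m/s × 1.944 = 17.2 knots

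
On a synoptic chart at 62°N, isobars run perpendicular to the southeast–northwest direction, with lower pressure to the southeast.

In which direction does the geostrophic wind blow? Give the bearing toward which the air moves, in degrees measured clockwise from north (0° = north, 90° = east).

The pressure-gradient force points toward the southeast (bearing 135°).
Geostrophic balance: in the Northern Hemisphere the Coriolis force deflects motion to the right, so the geostrophic wind blows 90° to the right of the pressure-gradient force (low pressure on the left).
Rotating 135° by 90° clockwise gives 225° — the wind blows toward the southwest.

225°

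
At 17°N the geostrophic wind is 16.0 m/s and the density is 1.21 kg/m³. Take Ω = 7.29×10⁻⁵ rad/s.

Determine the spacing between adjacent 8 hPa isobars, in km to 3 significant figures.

Coriolis parameter at 17°N:
f = 2Ω sin φ = 2 × 7.29×10⁻⁵ × sin 17° = 4.26×10⁻⁵ s⁻¹
Geostrophic balance rearranged: |∂P/∂n| = f ρ V_g
|∂P/∂n| = 4.26×10⁻⁵ × 1.21 × 16.0 = 8.25×10⁻⁴ Pa/m
Isobar spacing: Δn = ΔP/|∂P/∂n| = 800 Pa / 8.25×10⁻⁴ Pa/m = 969375 m ≈ 969 km

969 km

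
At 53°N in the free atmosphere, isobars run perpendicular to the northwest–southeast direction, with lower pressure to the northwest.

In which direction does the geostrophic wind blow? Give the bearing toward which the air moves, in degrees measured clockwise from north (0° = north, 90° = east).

The pressure-gradient force points toward the northwest (bearing 315°).
Geostrophic balance: in the Northern Hemisphere the Coriolis force deflects motion to the right, so the geostrophic wind blows 90° to the right of the pressure-gradient force (low pressure on the left).
Rotating 315° by 90° clockwise gives 045° — the wind blows toward the northeast.

045°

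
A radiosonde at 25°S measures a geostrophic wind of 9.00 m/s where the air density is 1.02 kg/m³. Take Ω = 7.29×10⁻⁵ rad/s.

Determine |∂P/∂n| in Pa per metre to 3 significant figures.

Coriolis parameter at 25°S:
f = 2Ω sin φ = 2 × 7.29×10⁻⁵ × sin 25° = 6.16×10⁻⁵ s⁻¹
Geostrophic balance rearranged: |∂P/∂n| = f ρ V_g
|∂P/∂n| = 6.16×10⁻⁵ × 1.02 × 9.00 = 5.66×10⁻⁴ Pa/m

5.66×10⁻⁴ Pa/m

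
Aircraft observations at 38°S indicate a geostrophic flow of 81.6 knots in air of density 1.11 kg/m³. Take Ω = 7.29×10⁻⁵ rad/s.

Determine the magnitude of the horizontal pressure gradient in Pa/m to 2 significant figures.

Coriolis parameter at 38°S:
f = 2Ω sin φ = 2 × 7.29×10⁻⁵ × sin 38° = 8.98×10⁻⁵ s⁻¹
Wind speed in SI: 81.6 knots = 42.0 m/s
Geostrophic balance rearranged: |∂P/∂n| = f ρ V_g
|∂P/∂n| = 8.98×10⁻⁵ × 1.11 × 42.0 = 4.18×10⁻³ Pa/m

4.2×10⁻³ Pa/m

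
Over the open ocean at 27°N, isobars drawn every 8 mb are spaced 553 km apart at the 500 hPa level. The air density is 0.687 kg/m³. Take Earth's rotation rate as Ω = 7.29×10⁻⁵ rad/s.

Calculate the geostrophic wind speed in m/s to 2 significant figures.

32 m/s

Coriolis parameter at 27°N:
f = 2Ω sin φ = 2 × 7.29×10⁻⁵ × sin 27° = 6.62×10⁻⁵ s⁻¹
Pressure gradient: |∂P/∂n| = 800 Pa / 553000 m = 1.45×10⁻³ Pa/m
Geostrophic balance (pressure-gradient force = Coriolis force):
V_g = (1/(fρ)) |∂P/∂n| = 1.45×10⁻³ / (6.62×10⁻⁵ × 0.687) = 31.8 m/s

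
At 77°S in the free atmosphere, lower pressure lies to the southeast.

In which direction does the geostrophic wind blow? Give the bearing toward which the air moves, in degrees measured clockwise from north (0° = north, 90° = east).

The pressure-gradient force points toward the southeast (bearing 135°).
Geostrophic balance: in the Southern Hemisphere the Coriolis force deflects motion to the left, so the geostrophic wind blows 90° to the left of the pressure-gradient force (low pressure on the right).
Rotating 135° by 90° counterclockwise gives 045° — the wind blows toward the northeast.

045°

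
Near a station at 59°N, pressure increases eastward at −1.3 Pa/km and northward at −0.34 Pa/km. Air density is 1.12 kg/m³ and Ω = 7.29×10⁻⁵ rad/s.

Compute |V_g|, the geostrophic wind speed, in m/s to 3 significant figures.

9.60 m/s

Coriolis parameter at 59°N:
f = 2Ω sin φ = 2 × 7.29×10⁻⁵ × sin 59° = 1.25×10⁻⁴ s⁻¹
Component geostrophic relations (x east, y north):
u_g = −(1/(fρ)) ∂P/∂y,  v_g = (1/(fρ)) ∂P/∂x
u_g = −(−0.34×10⁻³)/(1.25×10⁻⁴ × 1.12) = 2.43 m/s;  v_g = (−1.3×10⁻³)/(1.25×10⁻⁴ × 1.12) = −9.29 m/s
|V_g| = √(u_g² + v_g²) = 9.60 m/s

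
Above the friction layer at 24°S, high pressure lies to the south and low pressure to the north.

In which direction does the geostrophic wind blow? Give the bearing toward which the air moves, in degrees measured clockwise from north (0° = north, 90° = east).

270°

The pressure-gradient force points toward the north (bearing 000°).
Geostrophic balance: in the Southern Hemisphere the Coriolis force deflects motion to the left, so the geostrophic wind blows 90° to the left of the pressure-gradient force (low pressure on the right).
Rotating 000° by 90° counterclockwise gives 270° — the wind blows toward the west.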